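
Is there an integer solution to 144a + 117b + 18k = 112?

gcd(144, 117):
  144 = 1*117 + 27
  117 = 4*27 + 9
  27 = 3*9
so gcd(144, 117) = 9.
gcd(9, 18) = 9.
9 does not divide 112 (remainder 4), so no integer solutions.

no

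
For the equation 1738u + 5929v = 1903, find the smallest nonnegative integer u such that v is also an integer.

332

gcd(5929, 1738) = 11  (5929 = 3·1738 + 715, 1738 = 2·715 + 308, 715 = 2·308 + 99, 308 = 3·99 + 11, 99 = 9·11).
11 divides 1903, so solutions exist.
Back-substituting, 1738·(58) + 5929·(-17) = 11.
Scale by 1903/11 = 173: (u₀, v₀) = (10034, -2941).
General solution: u = 10034 + 539t, v = -2941 - 158t for integer t.
u ≥ 0: smallest is 10034 mod 539 = 332 (at t = -18), with v = -97.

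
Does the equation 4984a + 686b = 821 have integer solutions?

no

gcd(4984, 686) = 14  (4984 = 7×686 + 182, 686 = 3×182 + 140, 182 = 1×140 + 42, 140 = 3×42 + 14, 42 = 3×14).
14 does not divide 821 (remainder 9), so no integer solutions.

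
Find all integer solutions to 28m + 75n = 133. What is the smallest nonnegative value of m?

gcd(75, 28) = 1  (75 = 2·28 + 19, 28 = 1·19 + 9, 19 = 2·9 + 1, 9 = 9·1).
1 divides 133, so solutions exist.
Back-substituting, 28·(-8) + 75·(3) = 1.
Scale by 133/1 = 133: (m₀, n₀) = (-1064, 399).
General solution: m = -1064 + 75t, n = 399 - 28t for integer t.
m ≥ 0: smallest is -1064 mod 75 = 61 (at t = 15), with n = -21.

61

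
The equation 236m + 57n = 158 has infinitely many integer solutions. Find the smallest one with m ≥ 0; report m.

gcd(236, 57) = 1  (236 = 4×57 + 8, 57 = 7×8 + 1, 8 = 8×1).
1 divides 158, so solutions exist.
Back-substituting, 236×(-7) + 57×(29) = 1.
Scale by 158/1 = 158: (m₀, n₀) = (-1106, 4582).
General solution: m = -1106 + 57t, n = 4582 - 236t for integer t.
m ≥ 0: smallest is -1106 mod 57 = 34 (at t = 20), with n = -138.

34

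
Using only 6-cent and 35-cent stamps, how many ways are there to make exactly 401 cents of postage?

2

Need nonnegative integers with 6j + 35k = 401.
gcd(6, 35) = 1, and 6·(6) + 35·(-1) = 1.
So (j₀, k₀) = (2406, -401); general j = 2406 + 35t, k = -401 - 6t.
j ≥ 0 ⇒ t ≥ -68; k ≥ 0 ⇒ t ≤ -67. That's 2 values of t.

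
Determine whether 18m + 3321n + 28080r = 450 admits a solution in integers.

yes

gcd(3321, 18):
  3321 = 184×18 + 9
  18 = 2×9
so gcd(3321, 18) = 9.
gcd(9, 28080) = 9.
9 divides 450, so integer solutions exist.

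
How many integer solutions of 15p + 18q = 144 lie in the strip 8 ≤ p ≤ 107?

16

gcd(18, 15):
  18 = 1×15 + 3
  15 = 5×3
so gcd(18, 15) = 3.
Back-substitute for Bézout coefficients:
  3 = 18 - 1×15
  ... = 15×(-1) + 18×(1)
Scale by 48: particular solution (-48, 48); reduce p mod 6: (0, 8).
General solution: p = 0 + 6t, q = 8 - 5t for integer t.
8 ≤ 0 + 6t ≤ 107 gives t ∈ [2, 17], which is 16 values.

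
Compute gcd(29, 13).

1

gcd(29, 13):
  29 = 2·13 + 3
  13 = 4·3 + 1
  3 = 3·1
so gcd(29, 13) = 1.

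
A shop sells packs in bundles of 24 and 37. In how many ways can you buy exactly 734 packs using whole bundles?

Need nonnegative integers with 24j + 37k = 734.
gcd(24, 37) = 1, and 24·(17) + 37·(-11) = 1.
So (j₀, k₀) = (12478, -8074); general j = 12478 + 37t, k = -8074 - 24t.
j ≥ 0 ⇒ t ≥ -337; k ≥ 0 ⇒ t ≤ -337. That's 1 value of t.

1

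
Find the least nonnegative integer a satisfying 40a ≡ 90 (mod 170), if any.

15

gcd(170, 40):
  170 = 4×40 + 10
  40 = 4×10
so gcd(170, 40) = 10.
10 divides 90, so solutions exist.
Back-substitute for Bézout coefficients:
  10 = 170 - 4×40
  ... = 40×(-4) + 170×(1)
So 40×(-4) ≡ 10 (mod 170); multiply by 9: a ≡ -36 (mod 17).
Smallest nonnegative: a = -36 mod 17 = 15.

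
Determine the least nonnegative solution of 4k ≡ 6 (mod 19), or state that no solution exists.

11

gcd(19, 4):
  19 = 4×4 + 3
  4 = 1×3 + 1
  3 = 3×1
so gcd(19, 4) = 1.
1 divides 6, so solutions exist.
Back-substitute for Bézout coefficients:
  1 = 4 - 1×3
  ... = 4×(5) + 19×(-1)
So 4×(5) ≡ 1 (mod 19); multiply by 6: k ≡ 30 (mod 19).
Smallest nonnegative: k = 30 mod 19 = 11.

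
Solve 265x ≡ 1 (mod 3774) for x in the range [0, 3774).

3361

gcd(3774, 265) = 1.
By Bézout, 265*(-413) + 3774*(29) = 1.
So 265*-413 ≡ 1 (mod 3774), and -413 mod 3774 = 3361.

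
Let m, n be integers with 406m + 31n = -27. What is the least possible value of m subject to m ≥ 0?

22

gcd(406, 31):
  406 = 13×31 + 3
  31 = 10×3 + 1
  3 = 3×1
so gcd(406, 31) = 1.
1 divides -27, so solutions exist.
Back-substitute for Bézout coefficients:
  1 = 31 - 10×3
  ... = 406×(-10) + 31×(131)
Scale by -27/1 = -27: (m₀, n₀) = (270, -3537).
General solution: m = 270 + 31t, n = -3537 - 406t for integer t.
m ≥ 0: smallest is 270 mod 31 = 22 (at t = -8), with n = -289.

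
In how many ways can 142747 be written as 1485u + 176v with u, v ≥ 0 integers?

gcd(1485, 176):
  1485 = 8×176 + 77
  176 = 2×77 + 22
  77 = 3×22 + 11
  22 = 2×11
so gcd(1485, 176) = 11.
Back-substitute for Bézout coefficients:
  11 = 77 - 3×22
  ... = 1485×(7) + 176×(-59)
Scale by 12977: one solution is (90839, -765643). Reduce u mod 16: (7, 752).
General: u = 7 + 16t, v = 752 - 135t.
u ≥ 0 ⇒ t ≥ 0; v ≥ 0 ⇒ t ≤ 5. So t ∈ [0, 5]: 6 solutions.

6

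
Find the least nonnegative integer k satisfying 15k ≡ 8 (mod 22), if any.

2

gcd(22, 15) = 1.
1 divides 8, so solutions exist.
By Bézout, 15*(3) + 22*(-2) = 1.
So 15*(3) ≡ 1 (mod 22); multiply by 8: k ≡ 24 (mod 22).
Smallest nonnegative: k = 24 mod 22 = 2.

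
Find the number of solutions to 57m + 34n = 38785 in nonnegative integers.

20

gcd(57, 34):
  57 = 1*34 + 23
  34 = 1*23 + 11
  23 = 2*11 + 1
  11 = 11*1
so gcd(57, 34) = 1.
Back-substitute for Bézout coefficients:
  1 = 23 - 2*11
  ... = 57*(3) + 34*(-5)
Scale by 38785: one solution is (116355, -193925). Reduce m mod 34: (7, 1129).
General: m = 7 + 34t, n = 1129 - 57t.
m ≥ 0 ⇒ t ≥ 0; n ≥ 0 ⇒ t ≤ 19. So t ∈ [0, 19]: 20 solutions.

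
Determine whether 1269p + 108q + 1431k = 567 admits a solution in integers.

gcd(1269, 108) = 27.
gcd(27, 1431) = 27.
27 divides 567, so integer solutions exist.

yes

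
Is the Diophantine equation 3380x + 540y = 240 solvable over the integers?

gcd(3380, 540):
  3380 = 6·540 + 140
  540 = 3·140 + 120
  140 = 1·120 + 20
  120 = 6·20
so gcd(3380, 540) = 20.
20 divides 240, so integer solutions exist.

yes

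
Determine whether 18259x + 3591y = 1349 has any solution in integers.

yes

gcd(18259, 3591) = 19.
19 divides 1349, so integer solutions exist.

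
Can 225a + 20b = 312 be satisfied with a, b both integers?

gcd(225, 20) = 5  (225 = 11·20 + 5, 20 = 4·5).
5 does not divide 312 (remainder 2), so no integer solutions.

no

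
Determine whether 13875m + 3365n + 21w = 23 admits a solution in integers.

yes

gcd(13875, 3365) = 5  (13875 = 4*3365 + 415, 3365 = 8*415 + 45, 415 = 9*45 + 10, 45 = 4*10 + 5, 10 = 2*5).
gcd(5, 21) = 1.
1 divides 23, so integer solutions exist.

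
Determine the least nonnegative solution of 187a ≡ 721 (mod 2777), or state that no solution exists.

2469

gcd(2777, 187):
  2777 = 14·187 + 159
  187 = 1·159 + 28
  159 = 5·28 + 19
  28 = 1·19 + 9
  19 = 2·9 + 1
  9 = 9·1
so gcd(2777, 187) = 1.
1 divides 721, so solutions exist.
Back-substitute for Bézout coefficients:
  1 = 19 - 2·9
  ... = 187·(-297) + 2777·(20)
So 187·(-297) ≡ 1 (mod 2777); multiply by 721: a ≡ -214137 (mod 2777).
Smallest nonnegative: a = -214137 mod 2777 = 2469.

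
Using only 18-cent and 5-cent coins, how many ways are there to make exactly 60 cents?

1

Need nonnegative integers with 18j + 5k = 60.
gcd(18, 5) = 1, and 18·(2) + 5·(-7) = 1.
So (j₀, k₀) = (120, -420); general j = 120 + 5t, k = -420 - 18t.
j ≥ 0 ⇒ t ≥ -24; k ≥ 0 ⇒ t ≤ -24. That's 1 value of t.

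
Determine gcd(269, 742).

gcd(742, 269):
  742 = 2*269 + 204
  269 = 1*204 + 65
  204 = 3*65 + 9
  65 = 7*9 + 2
  9 = 4*2 + 1
  2 = 2*1
so gcd(742, 269) = 1.

1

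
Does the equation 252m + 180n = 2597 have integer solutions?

gcd(252, 180) = 36  (252 = 1·180 + 72, 180 = 2·72 + 36, 72 = 2·36).
36 does not divide 2597 (remainder 5), so no integer solutions.

no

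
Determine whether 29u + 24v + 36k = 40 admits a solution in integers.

gcd(29, 24) = 1  (29 = 1·24 + 5, 24 = 4·5 + 4, 5 = 1·4 + 1, 4 = 4·1).
gcd(1, 36) = 1.
1 divides 40, so integer solutions exist.

yes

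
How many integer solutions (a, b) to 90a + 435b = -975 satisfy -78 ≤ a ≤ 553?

gcd(435, 90) = 15.
By Bézout, 90·(5) + 435·(-1) = 15.
Particular solution: (23, -7).
General solution: a = 23 + 29t, b = -7 - 6t for integer t.
-78 ≤ 23 + 29t ≤ 553 gives t ∈ [-3, 18], which is 22 values.

22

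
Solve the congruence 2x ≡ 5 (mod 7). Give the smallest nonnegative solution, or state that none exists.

6

gcd(7, 2) = 1  (7 = 3·2 + 1, 2 = 2·1).
1 divides 5, so solutions exist.
Back-substituting, 2·(-3) + 7·(1) = 1.
So 2·(-3) ≡ 1 (mod 7); multiply by 5: x ≡ -15 (mod 7).
Smallest nonnegative: x = -15 mod 7 = 6.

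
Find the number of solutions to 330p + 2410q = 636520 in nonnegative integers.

gcd(2410, 330):
  2410 = 7×330 + 100
  330 = 3×100 + 30
  100 = 3×30 + 10
  30 = 3×10
so gcd(2410, 330) = 10.
Back-substitute for Bézout coefficients:
  10 = 100 - 3×30
  ... = 330×(-73) + 2410×(10)
Scale by 63652: one solution is (-4646596, 636520). Reduce p mod 241: (125, 247).
General: p = 125 + 241t, q = 247 - 33t.
p ≥ 0 ⇒ t ≥ 0; q ≥ 0 ⇒ t ≤ 7. So t ∈ [0, 7]: 8 solutions.

8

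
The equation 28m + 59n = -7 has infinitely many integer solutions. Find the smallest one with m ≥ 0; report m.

gcd(59, 28) = 1  (59 = 2×28 + 3, 28 = 9×3 + 1, 3 = 3×1).
1 divides -7, so solutions exist.
Back-substituting, 28×(19) + 59×(-9) = 1.
Scale by -7/1 = -7: (m₀, n₀) = (-133, 63).
General solution: m = -133 + 59t, n = 63 - 28t for integer t.
m ≥ 0: smallest is -133 mod 59 = 44 (at t = 3), with n = -21.

44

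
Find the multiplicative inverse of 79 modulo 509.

58

gcd(509, 79) = 1.
By Bézout, 79·(58) + 509·(-9) = 1.
So 79·58 ≡ 1 (mod 509), and 58 mod 509 = 58.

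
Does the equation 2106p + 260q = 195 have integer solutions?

no

gcd(2106, 260) = 26  (2106 = 8×260 + 26, 260 = 10×26).
26 does not divide 195 (remainder 13), so no integer solutions.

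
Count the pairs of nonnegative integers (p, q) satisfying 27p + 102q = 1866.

2

gcd(102, 27) = 3  (102 = 3·27 + 21, 27 = 1·21 + 6, 21 = 3·6 + 3, 6 = 2·3).
Back-substituting, 27·(-15) + 102·(4) = 3.
Scale by 622: one solution is (-9330, 2488). Reduce p mod 34: (20, 13).
General: p = 20 + 34t, q = 13 - 9t.
p ≥ 0 ⇒ t ≥ 0; q ≥ 0 ⇒ t ≤ 1. So t ∈ [0, 1]: 2 solutions.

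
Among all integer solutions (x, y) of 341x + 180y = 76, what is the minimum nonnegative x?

176

gcd(341, 180):
  341 = 1×180 + 161
  180 = 1×161 + 19
  161 = 8×19 + 9
  19 = 2×9 + 1
  9 = 9×1
so gcd(341, 180) = 1.
1 divides 76, so solutions exist.
Back-substitute for Bézout coefficients:
  1 = 19 - 2×9
  ... = 341×(-19) + 180×(36)
Scale by 76/1 = 76: (x₀, y₀) = (-1444, 2736).
General solution: x = -1444 + 180t, y = 2736 - 341t for integer t.
x ≥ 0: smallest is -1444 mod 180 = 176 (at t = 9), with y = -333.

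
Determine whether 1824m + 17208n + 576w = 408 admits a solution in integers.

gcd(17208, 1824) = 24  (17208 = 9×1824 + 792, 1824 = 2×792 + 240, 792 = 3×240 + 72, 240 = 3×72 + 24, 72 = 3×24).
gcd(24, 576) = 24.
24 divides 408, so integer solutions exist.

yes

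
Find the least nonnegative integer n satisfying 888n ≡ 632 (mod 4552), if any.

gcd(4552, 888) = 8  (4552 = 5×888 + 112, 888 = 7×112 + 104, 112 = 1×104 + 8, 104 = 13×8).
8 divides 632, so solutions exist.
Back-substituting, 888×(-41) + 4552×(8) = 8.
So 888×(-41) ≡ 8 (mod 4552); multiply by 79: n ≡ -3239 (mod 569).
Smallest nonnegative: n = -3239 mod 569 = 175.

175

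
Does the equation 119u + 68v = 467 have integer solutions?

no

gcd(119, 68):
  119 = 1*68 + 51
  68 = 1*51 + 17
  51 = 3*17
so gcd(119, 68) = 17.
17 does not divide 467 (remainder 8), so no integer solutions.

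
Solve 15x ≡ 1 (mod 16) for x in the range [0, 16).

15

gcd(16, 15) = 1  (16 = 1*15 + 1, 15 = 15*1).
Back-substituting, 15*(-1) + 16*(1) = 1.
So 15*-1 ≡ 1 (mod 16), and -1 mod 16 = 15.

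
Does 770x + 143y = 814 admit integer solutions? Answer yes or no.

yes

gcd(770, 143) = 11  (770 = 5*143 + 55, 143 = 2*55 + 33, 55 = 1*33 + 22, 33 = 1*22 + 11, 22 = 2*11).
11 divides 814, so integer solutions exist.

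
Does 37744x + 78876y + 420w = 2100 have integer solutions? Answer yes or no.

gcd(78876, 37744):
  78876 = 2·37744 + 3388
  37744 = 11·3388 + 476
  3388 = 7·476 + 56
  476 = 8·56 + 28
  56 = 2·28
so gcd(78876, 37744) = 28.
gcd(28, 420) = 28.
28 divides 2100, so integer solutions exist.

yes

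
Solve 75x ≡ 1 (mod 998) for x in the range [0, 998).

gcd(998, 75):
  998 = 13*75 + 23
  75 = 3*23 + 6
  23 = 3*6 + 5
  6 = 1*5 + 1
  5 = 5*1
so gcd(998, 75) = 1.
Back-substitute for Bézout coefficients:
  1 = 6 - 1*5
  ... = 75*(173) + 998*(-13)
So 75*173 ≡ 1 (mod 998), and 173 mod 998 = 173.

173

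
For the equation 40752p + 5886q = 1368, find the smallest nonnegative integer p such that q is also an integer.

gcd(40752, 5886):
  40752 = 6*5886 + 5436
  5886 = 1*5436 + 450
  5436 = 12*450 + 36
  450 = 12*36 + 18
  36 = 2*18
so gcd(40752, 5886) = 18.
18 divides 1368, so solutions exist.
Back-substitute for Bézout coefficients:
  18 = 450 - 12*36
  ... = 40752*(-157) + 5886*(1087)
Scale by 1368/18 = 76: (p₀, q₀) = (-11932, 82612).
General solution: p = -11932 + 327t, q = 82612 - 2264t for integer t.
p ≥ 0: smallest is -11932 mod 327 = 167 (at t = 37), with q = -1156.

167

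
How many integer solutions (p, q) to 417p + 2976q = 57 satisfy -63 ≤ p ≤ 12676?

13

gcd(2976, 417) = 3.
By Bézout, 417·(-157) + 2976·(22) = 3.
Particular solution: (985, -138).
General solution: p = 985 + 992t, q = -138 - 139t for integer t.
-63 ≤ 985 + 992t ≤ 12676 gives t ∈ [-1, 11], which is 13 values.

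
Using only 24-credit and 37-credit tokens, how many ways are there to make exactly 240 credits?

1

Need nonnegative integers with 24j + 37k = 240.
gcd(24, 37) = 1, and 24·(17) + 37·(-11) = 1.
So (j₀, k₀) = (4080, -2640); general j = 4080 + 37t, k = -2640 - 24t.
j ≥ 0 ⇒ t ≥ -110; k ≥ 0 ⇒ t ≤ -110. That's 1 value of t.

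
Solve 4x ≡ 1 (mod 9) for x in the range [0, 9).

7

gcd(9, 4) = 1  (9 = 2*4 + 1, 4 = 4*1).
Back-substituting, 4*(-2) + 9*(1) = 1.
So 4*-2 ≡ 1 (mod 9), and -2 mod 9 = 7.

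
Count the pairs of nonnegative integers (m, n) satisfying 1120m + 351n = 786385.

gcd(1120, 351):
  1120 = 3*351 + 67
  351 = 5*67 + 16
  67 = 4*16 + 3
  16 = 5*3 + 1
  3 = 3*1
so gcd(1120, 351) = 1.
Back-substitute for Bézout coefficients:
  1 = 16 - 5*3
  ... = 1120*(-110) + 351*(351)
Scale by 786385: one solution is (-86502350, 276021135). Reduce m mod 351: (196, 1615).
General: m = 196 + 351t, n = 1615 - 1120t.
m ≥ 0 ⇒ t ≥ 0; n ≥ 0 ⇒ t ≤ 1. So t ∈ [0, 1]: 2 solutions.

2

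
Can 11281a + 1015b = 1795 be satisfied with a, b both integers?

gcd(11281, 1015) = 29  (11281 = 11×1015 + 116, 1015 = 8×116 + 87, 116 = 1×87 + 29, 87 = 3×29).
29 does not divide 1795 (remainder 26), so no integer solutions.

no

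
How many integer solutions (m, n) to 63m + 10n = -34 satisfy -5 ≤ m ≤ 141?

14

gcd(63, 10) = 1  (63 = 6×10 + 3, 10 = 3×3 + 1, 3 = 3×1).
Back-substituting, 63×(-3) + 10×(19) = 1.
Scale by -34: particular solution (102, -646); reduce m mod 10: (2, -16).
General solution: m = 2 + 10t, n = -16 - 63t for integer t.
-5 ≤ 2 + 10t ≤ 141 gives t ∈ [0, 13], which is 14 values.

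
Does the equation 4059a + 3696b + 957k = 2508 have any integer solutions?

yes

gcd(4059, 3696):
  4059 = 1*3696 + 363
  3696 = 10*363 + 66
  363 = 5*66 + 33
  66 = 2*33
so gcd(4059, 3696) = 33.
gcd(33, 957) = 33.
33 divides 2508, so integer solutions exist.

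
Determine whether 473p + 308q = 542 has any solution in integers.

gcd(473, 308):
  473 = 1·308 + 165
  308 = 1·165 + 143
  165 = 1·143 + 22
  143 = 6·22 + 11
  22 = 2·11
so gcd(473, 308) = 11.
11 does not divide 542 (remainder 3), so no integer solutions.

no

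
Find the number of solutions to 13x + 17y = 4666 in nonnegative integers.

gcd(17, 13) = 1  (17 = 1*13 + 4, 13 = 3*4 + 1, 4 = 4*1).
Back-substituting, 13*(4) + 17*(-3) = 1.
Scale by 4666: one solution is (18664, -13998). Reduce x mod 17: (15, 263).
General: x = 15 + 17t, y = 263 - 13t.
x ≥ 0 ⇒ t ≥ 0; y ≥ 0 ⇒ t ≤ 20. So t ∈ [0, 20]: 21 solutions.

21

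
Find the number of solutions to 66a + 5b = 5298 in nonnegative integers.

gcd(66, 5) = 1.
By Bézout, 66*(1) + 5*(-13) = 1.
One solution: (3, 1020).
General: a = 3 + 5t, b = 1020 - 66t.
a ≥ 0 ⇒ t ≥ 0; b ≥ 0 ⇒ t ≤ 15. So t ∈ [0, 15]: 16 solutions.

16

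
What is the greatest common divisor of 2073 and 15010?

gcd(15010, 2073) = 1  (15010 = 7*2073 + 499, 2073 = 4*499 + 77, 499 = 6*77 + 37, 77 = 2*37 + 3, 37 = 12*3 + 1, 3 = 3*1).

1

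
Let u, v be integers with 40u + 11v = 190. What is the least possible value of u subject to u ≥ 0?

2

gcd(40, 11) = 1  (40 = 3×11 + 7, 11 = 1×7 + 4, 7 = 1×4 + 3, 4 = 1×3 + 1, 3 = 3×1).
1 divides 190, so solutions exist.
Back-substituting, 40×(-3) + 11×(11) = 1.
Scale by 190/1 = 190: (u₀, v₀) = (-570, 2090).
General solution: u = -570 + 11t, v = 2090 - 40t for integer t.
u ≥ 0: smallest is -570 mod 11 = 2 (at t = 52), with v = 10.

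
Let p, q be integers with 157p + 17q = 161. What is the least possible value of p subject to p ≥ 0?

gcd(157, 17):
  157 = 9·17 + 4
  17 = 4·4 + 1
  4 = 4·1
so gcd(157, 17) = 1.
1 divides 161, so solutions exist.
Back-substitute for Bézout coefficients:
  1 = 17 - 4·4
  ... = 157·(-4) + 17·(37)
Scale by 161/1 = 161: (p₀, q₀) = (-644, 5957).
General solution: p = -644 + 17t, q = 5957 - 157t for integer t.
p ≥ 0: smallest is -644 mod 17 = 2 (at t = 38), with q = -9.

2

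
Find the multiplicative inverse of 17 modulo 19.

9

gcd(19, 17) = 1.
By Bézout, 17·(9) + 19·(-8) = 1.
So 17·9 ≡ 1 (mod 19), and 9 mod 19 = 9.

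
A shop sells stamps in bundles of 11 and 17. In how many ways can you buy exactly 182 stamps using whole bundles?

Need nonnegative integers with 11j + 17k = 182.
gcd(11, 17) = 1, and 11·(-3) + 17·(2) = 1.
So (j₀, k₀) = (-546, 364); general j = -546 + 17t, k = 364 - 11t.
j ≥ 0 ⇒ t ≥ 33; k ≥ 0 ⇒ t ≤ 33. That's 1 value of t.

1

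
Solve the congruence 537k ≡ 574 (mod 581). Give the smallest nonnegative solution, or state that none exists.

gcd(581, 537):
  581 = 1*537 + 44
  537 = 12*44 + 9
  44 = 4*9 + 8
  9 = 1*8 + 1
  8 = 8*1
so gcd(581, 537) = 1.
1 divides 574, so solutions exist.
Back-substitute for Bézout coefficients:
  1 = 9 - 1*8
  ... = 537*(66) + 581*(-61)
So 537*(66) ≡ 1 (mod 581); multiply by 574: k ≡ 37884 (mod 581).
Smallest nonnegative: k = 37884 mod 581 = 119.

119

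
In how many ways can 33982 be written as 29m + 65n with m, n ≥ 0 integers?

gcd(65, 29):
  65 = 2·29 + 7
  29 = 4·7 + 1
  7 = 7·1
so gcd(65, 29) = 1.
Back-substitute for Bézout coefficients:
  1 = 29 - 4·7
  ... = 29·(9) + 65·(-4)
Scale by 33982: one solution is (305838, -135928). Reduce m mod 65: (13, 517).
General: m = 13 + 65t, n = 517 - 29t.
m ≥ 0 ⇒ t ≥ 0; n ≥ 0 ⇒ t ≤ 17. So t ∈ [0, 17]: 18 solutions.

18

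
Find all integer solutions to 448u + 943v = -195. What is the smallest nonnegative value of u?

229

gcd(943, 448):
  943 = 2×448 + 47
  448 = 9×47 + 25
  47 = 1×25 + 22
  25 = 1×22 + 3
  22 = 7×3 + 1
  3 = 3×1
so gcd(943, 448) = 1.
1 divides -195, so solutions exist.
Back-substitute for Bézout coefficients:
  1 = 22 - 7×3
  ... = 448×(-301) + 943×(143)
Scale by -195/1 = -195: (u₀, v₀) = (58695, -27885).
General solution: u = 58695 + 943t, v = -27885 - 448t for integer t.
u ≥ 0: smallest is 58695 mod 943 = 229 (at t = -62), with v = -109.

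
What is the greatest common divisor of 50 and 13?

1

gcd(50, 13) = 1  (50 = 3*13 + 11, 13 = 1*11 + 2, 11 = 5*2 + 1, 2 = 2*1).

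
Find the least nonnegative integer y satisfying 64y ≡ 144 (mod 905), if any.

gcd(905, 64) = 1  (905 = 14·64 + 9, 64 = 7·9 + 1, 9 = 9·1).
1 divides 144, so solutions exist.
Back-substituting, 64·(99) + 905·(-7) = 1.
So 64·(99) ≡ 1 (mod 905); multiply by 144: y ≡ 14256 (mod 905).
Smallest nonnegative: y = 14256 mod 905 = 681.

681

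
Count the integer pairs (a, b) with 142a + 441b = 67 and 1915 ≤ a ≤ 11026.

20

gcd(441, 142):
  441 = 3·142 + 15
  142 = 9·15 + 7
  15 = 2·7 + 1
  7 = 7·1
so gcd(441, 142) = 1.
Back-substitute for Bézout coefficients:
  1 = 15 - 2·7
  ... = 142·(-59) + 441·(19)
Scale by 67: particular solution (-3953, 1273); reduce a mod 441: (16, -5).
General solution: a = 16 + 441t, b = -5 - 142t for integer t.
1915 ≤ 16 + 441t ≤ 11026 gives t ∈ [5, 24], which is 20 values.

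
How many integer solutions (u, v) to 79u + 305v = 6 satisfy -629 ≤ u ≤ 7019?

gcd(305, 79) = 1  (305 = 3·79 + 68, 79 = 1·68 + 11, 68 = 6·11 + 2, 11 = 5·2 + 1, 2 = 2·1).
Back-substituting, 79·(139) + 305·(-36) = 1.
Scale by 6: particular solution (834, -216); reduce u mod 305: (224, -58).
General solution: u = 224 + 305t, v = -58 - 79t for integer t.
-629 ≤ 224 + 305t ≤ 7019 gives t ∈ [-2, 22], which is 25 values.

25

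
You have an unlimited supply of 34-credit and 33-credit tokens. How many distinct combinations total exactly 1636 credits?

1

Need nonnegative integers with 34j + 33k = 1636.
gcd(34, 33) = 1, and 34·(1) + 33·(-1) = 1.
So (j₀, k₀) = (1636, -1636); general j = 1636 + 33t, k = -1636 - 34t.
j ≥ 0 ⇒ t ≥ -49; k ≥ 0 ⇒ t ≤ -49. That's 1 value of t.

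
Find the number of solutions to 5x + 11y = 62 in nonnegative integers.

1

gcd(11, 5) = 1  (11 = 2×5 + 1, 5 = 5×1).
Back-substituting, 5×(-2) + 11×(1) = 1.
Scale by 62: one solution is (-124, 62). Reduce x mod 11: (8, 2).
General: x = 8 + 11t, y = 2 - 5t.
x ≥ 0 ⇒ t ≥ 0; y ≥ 0 ⇒ t ≤ 0. So t ∈ [0, 0]: 1 solution.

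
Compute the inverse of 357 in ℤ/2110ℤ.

gcd(2110, 357):
  2110 = 5·357 + 325
  357 = 1·325 + 32
  325 = 10·32 + 5
  32 = 6·5 + 2
  5 = 2·2 + 1
  2 = 2·1
so gcd(2110, 357) = 1.
Back-substitute for Bézout coefficients:
  1 = 5 - 2·2
  ... = 357·(-857) + 2110·(145)
So 357·-857 ≡ 1 (mod 2110), and -857 mod 2110 = 1253.

1253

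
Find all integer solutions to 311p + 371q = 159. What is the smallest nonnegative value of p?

53

gcd(371, 311) = 1.
1 divides 159, so solutions exist.
By Bézout, 311·(68) + 371·(-57) = 1.
Scale by 159/1 = 159: (p₀, q₀) = (10812, -9063).
General solution: p = 10812 + 371t, q = -9063 - 311t for integer t.
p ≥ 0: smallest is 10812 mod 371 = 53 (at t = -29), with q = -44.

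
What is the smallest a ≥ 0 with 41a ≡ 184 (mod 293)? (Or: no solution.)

gcd(293, 41) = 1  (293 = 7·41 + 6, 41 = 6·6 + 5, 6 = 1·5 + 1, 5 = 5·1).
1 divides 184, so solutions exist.
Back-substituting, 41·(-50) + 293·(7) = 1.
So 41·(-50) ≡ 1 (mod 293); multiply by 184: a ≡ -9200 (mod 293).
Smallest nonnegative: a = -9200 mod 293 = 176.

176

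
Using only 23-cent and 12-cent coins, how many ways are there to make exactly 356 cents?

Need nonnegative integers with 23j + 12k = 356.
gcd(23, 12) = 1, and 23·(-1) + 12·(2) = 1.
So (j₀, k₀) = (-356, 712); general j = -356 + 12t, k = 712 - 23t.
j ≥ 0 ⇒ t ≥ 30; k ≥ 0 ⇒ t ≤ 30. That's 1 value of t.

1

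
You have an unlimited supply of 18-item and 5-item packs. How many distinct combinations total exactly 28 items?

1

Need nonnegative integers with 18j + 5k = 28.
gcd(18, 5) = 1, and 18·(2) + 5·(-7) = 1.
So (j₀, k₀) = (56, -196); general j = 56 + 5t, k = -196 - 18t.
j ≥ 0 ⇒ t ≥ -11; k ≥ 0 ⇒ t ≤ -11. That's 1 value of t.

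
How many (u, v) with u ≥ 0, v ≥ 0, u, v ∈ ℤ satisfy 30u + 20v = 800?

14

gcd(30, 20) = 10.
By Bézout, 30×(1) + 20×(-1) = 10.
One solution: (0, 40).
General: u = 0 + 2t, v = 40 - 3t.
u ≥ 0 ⇒ t ≥ 0; v ≥ 0 ⇒ t ≤ 13. So t ∈ [0, 13]: 14 solutions.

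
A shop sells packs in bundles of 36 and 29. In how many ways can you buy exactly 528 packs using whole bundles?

1

Need nonnegative integers with 36j + 29k = 528.
gcd(36, 29) = 1, and 36·(-4) + 29·(5) = 1.
So (j₀, k₀) = (-2112, 2640); general j = -2112 + 29t, k = 2640 - 36t.
j ≥ 0 ⇒ t ≥ 73; k ≥ 0 ⇒ t ≤ 73. That's 1 value of t.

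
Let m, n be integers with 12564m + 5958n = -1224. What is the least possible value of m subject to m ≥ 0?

gcd(12564, 5958):
  12564 = 2·5958 + 648
  5958 = 9·648 + 126
  648 = 5·126 + 18
  126 = 7·18
so gcd(12564, 5958) = 18.
18 divides -1224, so solutions exist.
Back-substitute for Bézout coefficients:
  18 = 648 - 5·126
  ... = 12564·(46) + 5958·(-97)
Scale by -1224/18 = -68: (m₀, n₀) = (-3128, 6596).
General solution: m = -3128 + 331t, n = 6596 - 698t for integer t.
m ≥ 0: smallest is -3128 mod 331 = 182 (at t = 10), with n = -384.

182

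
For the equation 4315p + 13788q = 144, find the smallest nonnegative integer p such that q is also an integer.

gcd(13788, 4315):
  13788 = 3*4315 + 843
  4315 = 5*843 + 100
  843 = 8*100 + 43
  100 = 2*43 + 14
  43 = 3*14 + 1
  14 = 14*1
so gcd(13788, 4315) = 1.
1 divides 144, so solutions exist.
Back-substitute for Bézout coefficients:
  1 = 43 - 3*14
  ... = 4315*(-965) + 13788*(302)
Scale by 144/1 = 144: (p₀, q₀) = (-138960, 43488).
General solution: p = -138960 + 13788t, q = 43488 - 4315t for integer t.
p ≥ 0: smallest is -138960 mod 13788 = 12708 (at t = 11), with q = -3977.

12708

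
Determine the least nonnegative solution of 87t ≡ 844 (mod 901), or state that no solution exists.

gcd(901, 87) = 1.
1 divides 844, so solutions exist.
By Bézout, 87×(145) + 901×(-14) = 1.
So 87×(145) ≡ 1 (mod 901); multiply by 844: t ≡ 122380 (mod 901).
Smallest nonnegative: t = 122380 mod 901 = 745.

745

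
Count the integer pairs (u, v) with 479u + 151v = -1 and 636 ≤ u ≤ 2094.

9

gcd(479, 151) = 1  (479 = 3×151 + 26, 151 = 5×26 + 21, 26 = 1×21 + 5, 21 = 4×5 + 1, 5 = 5×1).
Back-substituting, 479×(-29) + 151×(92) = 1.
Scale by -1: particular solution (29, -92); reduce u mod 151: (29, -92).
General solution: u = 29 + 151t, v = -92 - 479t for integer t.
636 ≤ 29 + 151t ≤ 2094 gives t ∈ [5, 13], which is 9 values.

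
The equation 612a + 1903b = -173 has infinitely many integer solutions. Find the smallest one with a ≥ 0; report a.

gcd(1903, 612) = 1  (1903 = 3×612 + 67, 612 = 9×67 + 9, 67 = 7×9 + 4, 9 = 2×4 + 1, 4 = 4×1).
1 divides -173, so solutions exist.
Back-substituting, 612×(426) + 1903×(-137) = 1.
Scale by -173/1 = -173: (a₀, b₀) = (-73698, 23701).
General solution: a = -73698 + 1903t, b = 23701 - 612t for integer t.
a ≥ 0: smallest is -73698 mod 1903 = 519 (at t = 39), with b = -167.

519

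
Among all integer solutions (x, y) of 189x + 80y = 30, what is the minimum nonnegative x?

gcd(189, 80) = 1.
1 divides 30, so solutions exist.
By Bézout, 189·(-11) + 80·(26) = 1.
Scale by 30/1 = 30: (x₀, y₀) = (-330, 780).
General solution: x = -330 + 80t, y = 780 - 189t for integer t.
x ≥ 0: smallest is -330 mod 80 = 70 (at t = 5), with y = -165.

70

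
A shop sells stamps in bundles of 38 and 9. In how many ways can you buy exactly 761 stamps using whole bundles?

Need nonnegative integers with 38j + 9k = 761.
gcd(38, 9) = 1, and 38·(-4) + 9·(17) = 1.
So (j₀, k₀) = (-3044, 12937); general j = -3044 + 9t, k = 12937 - 38t.
j ≥ 0 ⇒ t ≥ 339; k ≥ 0 ⇒ t ≤ 340. That's 2 values of t.

2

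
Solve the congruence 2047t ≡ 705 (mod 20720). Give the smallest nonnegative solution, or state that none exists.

gcd(20720, 2047) = 1  (20720 = 10*2047 + 250, 2047 = 8*250 + 47, 250 = 5*47 + 15, 47 = 3*15 + 2, 15 = 7*2 + 1, 2 = 2*1).
1 divides 705, so solutions exist.
Back-substituting, 2047*(-9697) + 20720*(958) = 1.
So 2047*(-9697) ≡ 1 (mod 20720); multiply by 705: t ≡ -6836385 (mod 20720).
Smallest nonnegative: t = -6836385 mod 20720 = 1215.

1215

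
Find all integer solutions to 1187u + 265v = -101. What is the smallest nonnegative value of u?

187

gcd(1187, 265):
  1187 = 4×265 + 127
  265 = 2×127 + 11
  127 = 11×11 + 6
  11 = 1×6 + 5
  6 = 1×5 + 1
  5 = 5×1
so gcd(1187, 265) = 1.
1 divides -101, so solutions exist.
Back-substitute for Bézout coefficients:
  1 = 6 - 1×5
  ... = 1187×(48) + 265×(-215)
Scale by -101/1 = -101: (u₀, v₀) = (-4848, 21715).
General solution: u = -4848 + 265t, v = 21715 - 1187t for integer t.
u ≥ 0: smallest is -4848 mod 265 = 187 (at t = 19), with v = -838.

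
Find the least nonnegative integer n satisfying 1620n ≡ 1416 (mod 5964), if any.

115

gcd(5964, 1620) = 12  (5964 = 3×1620 + 1104, 1620 = 1×1104 + 516, 1104 = 2×516 + 72, 516 = 7×72 + 12, 72 = 6×12).
12 divides 1416, so solutions exist.
Back-substituting, 1620×(81) + 5964×(-22) = 12.
So 1620×(81) ≡ 12 (mod 5964); multiply by 118: n ≡ 9558 (mod 497).
Smallest nonnegative: n = 9558 mod 497 = 115.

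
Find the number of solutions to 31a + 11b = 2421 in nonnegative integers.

gcd(31, 11) = 1  (31 = 2×11 + 9, 11 = 1×9 + 2, 9 = 4×2 + 1, 2 = 2×1).
Back-substituting, 31×(5) + 11×(-14) = 1.
Scale by 2421: one solution is (12105, -33894). Reduce a mod 11: (5, 206).
General: a = 5 + 11t, b = 206 - 31t.
a ≥ 0 ⇒ t ≥ 0; b ≥ 0 ⇒ t ≤ 6. So t ∈ [0, 6]: 7 solutions.

7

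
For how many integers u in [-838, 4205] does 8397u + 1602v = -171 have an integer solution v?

gcd(8397, 1602):
  8397 = 5·1602 + 387
  1602 = 4·387 + 54
  387 = 7·54 + 9
  54 = 6·9
so gcd(8397, 1602) = 9.
Back-substitute for Bézout coefficients:
  9 = 387 - 7·54
  ... = 8397·(29) + 1602·(-152)
Scale by -19: particular solution (-551, 2888); reduce u mod 178: (161, -844).
General solution: u = 161 + 178t, v = -844 - 933t for integer t.
-838 ≤ 161 + 178t ≤ 4205 gives t ∈ [-5, 22], which is 28 values.

28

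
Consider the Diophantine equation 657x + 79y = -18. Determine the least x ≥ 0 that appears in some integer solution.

53

gcd(657, 79):
  657 = 8×79 + 25
  79 = 3×25 + 4
  25 = 6×4 + 1
  4 = 4×1
so gcd(657, 79) = 1.
1 divides -18, so solutions exist.
Back-substitute for Bézout coefficients:
  1 = 25 - 6×4
  ... = 657×(19) + 79×(-158)
Scale by -18/1 = -18: (x₀, y₀) = (-342, 2844).
General solution: x = -342 + 79t, y = 2844 - 657t for integer t.
x ≥ 0: smallest is -342 mod 79 = 53 (at t = 5), with y = -441.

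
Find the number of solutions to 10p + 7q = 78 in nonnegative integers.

1

gcd(10, 7) = 1  (10 = 1*7 + 3, 7 = 2*3 + 1, 3 = 3*1).
Back-substituting, 10*(-2) + 7*(3) = 1.
Scale by 78: one solution is (-156, 234). Reduce p mod 7: (5, 4).
General: p = 5 + 7t, q = 4 - 10t.
p ≥ 0 ⇒ t ≥ 0; q ≥ 0 ⇒ t ≤ 0. So t ∈ [0, 0]: 1 solution.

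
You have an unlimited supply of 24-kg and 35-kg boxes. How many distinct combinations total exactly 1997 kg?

Need nonnegative integers with 24j + 35k = 1997.
gcd(24, 35) = 1, and 24·(-16) + 35·(11) = 1.
So (j₀, k₀) = (-31952, 21967); general j = -31952 + 35t, k = 21967 - 24t.
j ≥ 0 ⇒ t ≥ 913; k ≥ 0 ⇒ t ≤ 915. That's 3 values of t.

3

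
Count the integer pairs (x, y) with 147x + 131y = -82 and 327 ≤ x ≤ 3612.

gcd(147, 131) = 1.
By Bézout, 147·(41) + 131·(-46) = 1.
Particular solution: (44, -50).
General solution: x = 44 + 131t, y = -50 - 147t for integer t.
327 ≤ 44 + 131t ≤ 3612 gives t ∈ [3, 27], which is 25 values.

25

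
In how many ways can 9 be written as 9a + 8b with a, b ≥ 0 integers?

gcd(9, 8) = 1  (9 = 1*8 + 1, 8 = 8*1).
Back-substituting, 9*(1) + 8*(-1) = 1.
Scale by 9: one solution is (9, -9). Reduce a mod 8: (1, 0).
General: a = 1 + 8t, b = 0 - 9t.
a ≥ 0 ⇒ t ≥ 0; b ≥ 0 ⇒ t ≤ 0. So t ∈ [0, 0]: 1 solution.

1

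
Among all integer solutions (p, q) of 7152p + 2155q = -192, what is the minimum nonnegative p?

gcd(7152, 2155):
  7152 = 3×2155 + 687
  2155 = 3×687 + 94
  687 = 7×94 + 29
  94 = 3×29 + 7
  29 = 4×7 + 1
  7 = 7×1
so gcd(7152, 2155) = 1.
1 divides -192, so solutions exist.
Back-substitute for Bézout coefficients:
  1 = 29 - 4×7
  ... = 7152×(298) + 2155×(-989)
Scale by -192/1 = -192: (p₀, q₀) = (-57216, 189888).
General solution: p = -57216 + 2155t, q = 189888 - 7152t for integer t.
p ≥ 0: smallest is -57216 mod 2155 = 969 (at t = 27), with q = -3216.

969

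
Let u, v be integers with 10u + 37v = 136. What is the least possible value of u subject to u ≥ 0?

gcd(37, 10) = 1.
1 divides 136, so solutions exist.
By Bézout, 10·(-11) + 37·(3) = 1.
Scale by 136/1 = 136: (u₀, v₀) = (-1496, 408).
General solution: u = -1496 + 37t, v = 408 - 10t for integer t.
u ≥ 0: smallest is -1496 mod 37 = 21 (at t = 41), with v = -2.

21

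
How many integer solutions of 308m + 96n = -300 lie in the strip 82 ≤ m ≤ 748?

gcd(308, 96):
  308 = 3*96 + 20
  96 = 4*20 + 16
  20 = 1*16 + 4
  16 = 4*4
so gcd(308, 96) = 4.
Back-substitute for Bézout coefficients:
  4 = 20 - 1*16
  ... = 308*(5) + 96*(-16)
Scale by -75: particular solution (-375, 1200); reduce m mod 24: (9, -32).
General solution: m = 9 + 24t, n = -32 - 77t for integer t.
82 ≤ 9 + 24t ≤ 748 gives t ∈ [4, 30], which is 27 values.

27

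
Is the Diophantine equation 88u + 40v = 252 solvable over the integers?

gcd(88, 40):
  88 = 2×40 + 8
  40 = 5×8
so gcd(88, 40) = 8.
8 does not divide 252 (remainder 4), so no integer solutions.

no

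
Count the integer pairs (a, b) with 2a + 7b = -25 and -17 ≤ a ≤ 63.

gcd(7, 2):
  7 = 3*2 + 1
  2 = 2*1
so gcd(7, 2) = 1.
Back-substitute for Bézout coefficients:
  1 = 7 - 3*2
  ... = 2*(-3) + 7*(1)
Scale by -25: particular solution (75, -25); reduce a mod 7: (5, -5).
General solution: a = 5 + 7t, b = -5 - 2t for integer t.
-17 ≤ 5 + 7t ≤ 63 gives t ∈ [-3, 8], which is 12 values.

12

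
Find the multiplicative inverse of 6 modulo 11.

2

gcd(11, 6):
  11 = 1·6 + 5
  6 = 1·5 + 1
  5 = 5·1
so gcd(11, 6) = 1.
Back-substitute for Bézout coefficients:
  1 = 6 - 1·5
  ... = 6·(2) + 11·(-1)
So 6·2 ≡ 1 (mod 11), and 2 mod 11 = 2.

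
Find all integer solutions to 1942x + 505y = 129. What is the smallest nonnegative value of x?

gcd(1942, 505):
  1942 = 3·505 + 427
  505 = 1·427 + 78
  427 = 5·78 + 37
  78 = 2·37 + 4
  37 = 9·4 + 1
  4 = 4·1
so gcd(1942, 505) = 1.
1 divides 129, so solutions exist.
Back-substitute for Bézout coefficients:
  1 = 37 - 9·4
  ... = 1942·(123) + 505·(-473)
Scale by 129/1 = 129: (x₀, y₀) = (15867, -61017).
General solution: x = 15867 + 505t, y = -61017 - 1942t for integer t.
x ≥ 0: smallest is 15867 mod 505 = 212 (at t = -31), with y = -815.

212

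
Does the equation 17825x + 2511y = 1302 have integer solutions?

gcd(17825, 2511):
  17825 = 7×2511 + 248
  2511 = 10×248 + 31
  248 = 8×31
so gcd(17825, 2511) = 31.
31 divides 1302, so integer solutions exist.

yes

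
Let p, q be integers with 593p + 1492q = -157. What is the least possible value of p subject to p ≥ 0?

gcd(1492, 593) = 1  (1492 = 2×593 + 306, 593 = 1×306 + 287, 306 = 1×287 + 19, 287 = 15×19 + 2, 19 = 9×2 + 1, 2 = 2×1).
1 divides -157, so solutions exist.
Back-substituting, 593×(-707) + 1492×(281) = 1.
Scale by -157/1 = -157: (p₀, q₀) = (110999, -44117).
General solution: p = 110999 + 1492t, q = -44117 - 593t for integer t.
p ≥ 0: smallest is 110999 mod 1492 = 591 (at t = -74), with q = -235.

591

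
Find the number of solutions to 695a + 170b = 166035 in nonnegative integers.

gcd(695, 170):
  695 = 4·170 + 15
  170 = 11·15 + 5
  15 = 3·5
so gcd(695, 170) = 5.
Back-substitute for Bézout coefficients:
  5 = 170 - 11·15
  ... = 695·(-11) + 170·(45)
Scale by 33207: one solution is (-365277, 1494315). Reduce a mod 34: (19, 899).
General: a = 19 + 34t, b = 899 - 139t.
a ≥ 0 ⇒ t ≥ 0; b ≥ 0 ⇒ t ≤ 6. So t ∈ [0, 6]: 7 solutions.

7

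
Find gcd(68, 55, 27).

1

gcd(68, 55) = 1.
gcd(1, 27) = 1.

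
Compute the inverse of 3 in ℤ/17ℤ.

gcd(17, 3):
  17 = 5*3 + 2
  3 = 1*2 + 1
  2 = 2*1
so gcd(17, 3) = 1.
Back-substitute for Bézout coefficients:
  1 = 3 - 1*2
  ... = 3*(6) + 17*(-1)
So 3*6 ≡ 1 (mod 17), and 6 mod 17 = 6.

6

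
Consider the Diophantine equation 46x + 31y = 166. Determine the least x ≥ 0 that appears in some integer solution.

gcd(46, 31) = 1.
1 divides 166, so solutions exist.
By Bézout, 46*(-2) + 31*(3) = 1.
Scale by 166/1 = 166: (x₀, y₀) = (-332, 498).
General solution: x = -332 + 31t, y = 498 - 46t for integer t.
x ≥ 0: smallest is -332 mod 31 = 9 (at t = 11), with y = -8.

9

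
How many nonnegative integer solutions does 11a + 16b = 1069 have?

6

gcd(16, 11) = 1.
By Bézout, 11·(3) + 16·(-2) = 1.
One solution: (7, 62).
General: a = 7 + 16t, b = 62 - 11t.
a ≥ 0 ⇒ t ≥ 0; b ≥ 0 ⇒ t ≤ 5. So t ∈ [0, 5]: 6 solutions.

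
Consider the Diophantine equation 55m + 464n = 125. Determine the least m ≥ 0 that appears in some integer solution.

gcd(464, 55):
  464 = 8×55 + 24
  55 = 2×24 + 7
  24 = 3×7 + 3
  7 = 2×3 + 1
  3 = 3×1
so gcd(464, 55) = 1.
1 divides 125, so solutions exist.
Back-substitute for Bézout coefficients:
  1 = 7 - 2×3
  ... = 55×(135) + 464×(-16)
Scale by 125/1 = 125: (m₀, n₀) = (16875, -2000).
General solution: m = 16875 + 464t, n = -2000 - 55t for integer t.
m ≥ 0: smallest is 16875 mod 464 = 171 (at t = -36), with n = -20.

171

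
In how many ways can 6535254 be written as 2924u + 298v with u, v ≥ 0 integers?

15

gcd(2924, 298) = 2  (2924 = 9×298 + 242, 298 = 1×242 + 56, 242 = 4×56 + 18, 56 = 3×18 + 2, 18 = 9×2).
Back-substituting, 2924×(-16) + 298×(157) = 2.
Scale by 3267627: one solution is (-52282032, 513017439). Reduce u mod 149: (131, 20645).
General: u = 131 + 149t, v = 20645 - 1462t.
u ≥ 0 ⇒ t ≥ 0; v ≥ 0 ⇒ t ≤ 14. So t ∈ [0, 14]: 15 solutions.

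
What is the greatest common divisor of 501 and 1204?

gcd(1204, 501):
  1204 = 2*501 + 202
  501 = 2*202 + 97
  202 = 2*97 + 8
  97 = 12*8 + 1
  8 = 8*1
so gcd(1204, 501) = 1.

1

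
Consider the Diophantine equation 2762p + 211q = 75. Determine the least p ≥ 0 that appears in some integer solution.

gcd(2762, 211):
  2762 = 13·211 + 19
  211 = 11·19 + 2
  19 = 9·2 + 1
  2 = 2·1
so gcd(2762, 211) = 1.
1 divides 75, so solutions exist.
Back-substitute for Bézout coefficients:
  1 = 19 - 9·2
  ... = 2762·(100) + 211·(-1309)
Scale by 75/1 = 75: (p₀, q₀) = (7500, -98175).
General solution: p = 7500 + 211t, q = -98175 - 2762t for integer t.
p ≥ 0: smallest is 7500 mod 211 = 115 (at t = -35), with q = -1505.

115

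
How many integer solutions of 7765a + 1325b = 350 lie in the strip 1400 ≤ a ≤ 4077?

gcd(7765, 1325) = 5.
By Bézout, 7765*(-43) + 1325*(252) = 5.
Particular solution: (170, -996).
General solution: a = 170 + 265t, b = -996 - 1553t for integer t.
1400 ≤ 170 + 265t ≤ 4077 gives t ∈ [5, 14], which is 10 values.

10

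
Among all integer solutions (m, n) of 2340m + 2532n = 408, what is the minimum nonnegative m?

gcd(2532, 2340) = 12.
12 divides 408, so solutions exist.
By Bézout, 2340*(-66) + 2532*(61) = 12.
Scale by 408/12 = 34: (m₀, n₀) = (-2244, 2074).
General solution: m = -2244 + 211t, n = 2074 - 195t for integer t.
m ≥ 0: smallest is -2244 mod 211 = 77 (at t = 11), with n = -71.

77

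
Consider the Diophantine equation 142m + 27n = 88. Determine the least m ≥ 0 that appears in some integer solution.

1

gcd(142, 27):
  142 = 5·27 + 7
  27 = 3·7 + 6
  7 = 1·6 + 1
  6 = 6·1
so gcd(142, 27) = 1.
1 divides 88, so solutions exist.
Back-substitute for Bézout coefficients:
  1 = 7 - 1·6
  ... = 142·(4) + 27·(-21)
Scale by 88/1 = 88: (m₀, n₀) = (352, -1848).
General solution: m = 352 + 27t, n = -1848 - 142t for integer t.
m ≥ 0: smallest is 352 mod 27 = 1 (at t = -13), with n = -2.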